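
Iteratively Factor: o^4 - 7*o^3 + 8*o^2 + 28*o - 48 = (o + 2)*(o^3 - 9*o^2 + 26*o - 24) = (o - 3)*(o + 2)*(o^2 - 6*o + 8) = (o - 3)*(o - 2)*(o + 2)*(o - 4)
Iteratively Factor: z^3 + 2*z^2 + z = (z + 1)*(z^2 + z) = (z + 1)^2*(z)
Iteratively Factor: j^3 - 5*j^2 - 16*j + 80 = (j + 4)*(j^2 - 9*j + 20) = (j - 5)*(j + 4)*(j - 4)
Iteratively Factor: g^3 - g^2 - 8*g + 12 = (g - 2)*(g^2 + g - 6) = (g - 2)^2*(g + 3)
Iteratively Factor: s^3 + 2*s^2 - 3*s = (s + 3)*(s^2 - s) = (s - 1)*(s + 3)*(s)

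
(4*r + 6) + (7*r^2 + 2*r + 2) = 7*r^2 + 6*r + 8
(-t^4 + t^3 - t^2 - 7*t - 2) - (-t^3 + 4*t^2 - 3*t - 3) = -t^4 + 2*t^3 - 5*t^2 - 4*t + 1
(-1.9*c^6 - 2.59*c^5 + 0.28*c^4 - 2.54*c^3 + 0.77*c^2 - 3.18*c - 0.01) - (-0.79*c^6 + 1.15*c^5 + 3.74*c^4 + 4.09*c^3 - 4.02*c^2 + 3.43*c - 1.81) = -1.11*c^6 - 3.74*c^5 - 3.46*c^4 - 6.63*c^3 + 4.79*c^2 - 6.61*c + 1.8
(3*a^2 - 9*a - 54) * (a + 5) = 3*a^3 + 6*a^2 - 99*a - 270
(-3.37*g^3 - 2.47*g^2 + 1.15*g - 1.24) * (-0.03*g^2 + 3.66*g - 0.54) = 0.1011*g^5 - 12.2601*g^4 - 7.2549*g^3 + 5.58*g^2 - 5.1594*g + 0.6696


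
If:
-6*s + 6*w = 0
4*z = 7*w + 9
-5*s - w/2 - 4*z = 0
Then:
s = -18/25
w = -18/25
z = 99/100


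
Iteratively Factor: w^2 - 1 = (w - 1)*(w + 1)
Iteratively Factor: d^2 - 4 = (d - 2)*(d + 2)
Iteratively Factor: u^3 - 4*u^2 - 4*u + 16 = (u - 4)*(u^2 - 4) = (u - 4)*(u + 2)*(u - 2)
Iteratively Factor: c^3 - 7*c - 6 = (c + 2)*(c^2 - 2*c - 3) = (c - 3)*(c + 2)*(c + 1)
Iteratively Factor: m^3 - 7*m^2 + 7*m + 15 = (m - 3)*(m^2 - 4*m - 5) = (m - 3)*(m + 1)*(m - 5)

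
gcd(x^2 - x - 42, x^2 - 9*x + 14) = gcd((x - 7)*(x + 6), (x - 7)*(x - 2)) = x - 7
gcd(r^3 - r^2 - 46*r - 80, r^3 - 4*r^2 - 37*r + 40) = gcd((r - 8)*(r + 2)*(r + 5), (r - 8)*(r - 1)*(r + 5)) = r^2 - 3*r - 40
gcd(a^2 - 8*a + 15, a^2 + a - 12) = a - 3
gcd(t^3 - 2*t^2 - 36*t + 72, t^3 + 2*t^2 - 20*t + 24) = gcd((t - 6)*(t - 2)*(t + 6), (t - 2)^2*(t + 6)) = t^2 + 4*t - 12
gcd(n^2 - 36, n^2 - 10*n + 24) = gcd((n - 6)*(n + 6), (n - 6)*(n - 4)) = n - 6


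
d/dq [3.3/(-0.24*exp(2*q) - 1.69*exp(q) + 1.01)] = (1.584*exp(q) + 5.577)*exp(q)/(0.24*exp(2*q) + 1.69*exp(q) - 1.01)^2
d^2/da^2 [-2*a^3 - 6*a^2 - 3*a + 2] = -12*a - 12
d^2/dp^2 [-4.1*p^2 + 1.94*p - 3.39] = -8.20000000000000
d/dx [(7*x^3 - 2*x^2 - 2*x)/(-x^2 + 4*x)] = (-7*x^2 + 56*x - 10)/(x^2 - 8*x + 16)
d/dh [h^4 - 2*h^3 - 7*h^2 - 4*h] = 4*h^3 - 6*h^2 - 14*h - 4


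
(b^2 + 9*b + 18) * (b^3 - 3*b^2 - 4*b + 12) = b^5 + 6*b^4 - 13*b^3 - 78*b^2 + 36*b + 216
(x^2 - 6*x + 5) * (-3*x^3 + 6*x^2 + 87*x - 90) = -3*x^5 + 24*x^4 + 36*x^3 - 582*x^2 + 975*x - 450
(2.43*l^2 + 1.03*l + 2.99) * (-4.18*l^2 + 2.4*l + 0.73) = -10.1574*l^4 + 1.5266*l^3 - 8.2523*l^2 + 7.9279*l + 2.1827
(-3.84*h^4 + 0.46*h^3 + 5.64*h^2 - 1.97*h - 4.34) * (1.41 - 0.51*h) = 1.9584*h^5 - 5.649*h^4 - 2.2278*h^3 + 8.9571*h^2 - 0.5643*h - 6.1194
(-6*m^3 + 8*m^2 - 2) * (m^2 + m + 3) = -6*m^5 + 2*m^4 - 10*m^3 + 22*m^2 - 2*m - 6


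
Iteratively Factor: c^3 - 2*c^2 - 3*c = (c)*(c^2 - 2*c - 3) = c*(c + 1)*(c - 3)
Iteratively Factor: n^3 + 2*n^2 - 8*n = (n)*(n^2 + 2*n - 8) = n*(n + 4)*(n - 2)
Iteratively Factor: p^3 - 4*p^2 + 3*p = (p - 1)*(p^2 - 3*p) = p*(p - 1)*(p - 3)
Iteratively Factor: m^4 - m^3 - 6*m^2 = (m - 3)*(m^3 + 2*m^2) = m*(m - 3)*(m^2 + 2*m) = m*(m - 3)*(m + 2)*(m)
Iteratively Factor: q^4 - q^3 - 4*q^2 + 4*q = (q - 2)*(q^3 + q^2 - 2*q) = (q - 2)*(q - 1)*(q^2 + 2*q) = q*(q - 2)*(q - 1)*(q + 2)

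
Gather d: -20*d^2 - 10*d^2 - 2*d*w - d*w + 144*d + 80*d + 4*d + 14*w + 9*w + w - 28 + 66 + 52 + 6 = -30*d^2 + d*(228 - 3*w) + 24*w + 96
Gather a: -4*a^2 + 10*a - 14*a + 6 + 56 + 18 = -4*a^2 - 4*a + 80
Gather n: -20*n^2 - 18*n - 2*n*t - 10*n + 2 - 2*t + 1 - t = -20*n^2 + n*(-2*t - 28) - 3*t + 3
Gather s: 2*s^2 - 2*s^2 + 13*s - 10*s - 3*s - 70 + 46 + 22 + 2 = 0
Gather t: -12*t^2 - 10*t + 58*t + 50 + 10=-12*t^2 + 48*t + 60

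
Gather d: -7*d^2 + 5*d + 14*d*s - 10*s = -7*d^2 + d*(14*s + 5) - 10*s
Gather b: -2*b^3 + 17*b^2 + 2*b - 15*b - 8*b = -2*b^3 + 17*b^2 - 21*b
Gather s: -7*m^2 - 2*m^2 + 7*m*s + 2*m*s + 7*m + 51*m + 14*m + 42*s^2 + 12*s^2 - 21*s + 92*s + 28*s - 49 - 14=-9*m^2 + 72*m + 54*s^2 + s*(9*m + 99) - 63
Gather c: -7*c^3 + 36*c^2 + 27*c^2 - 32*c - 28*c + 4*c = -7*c^3 + 63*c^2 - 56*c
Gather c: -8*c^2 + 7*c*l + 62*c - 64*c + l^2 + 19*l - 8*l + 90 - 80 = -8*c^2 + c*(7*l - 2) + l^2 + 11*l + 10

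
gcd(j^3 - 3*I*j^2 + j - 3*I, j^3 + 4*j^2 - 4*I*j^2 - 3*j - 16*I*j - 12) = j^2 - 4*I*j - 3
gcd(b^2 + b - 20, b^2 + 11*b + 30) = b + 5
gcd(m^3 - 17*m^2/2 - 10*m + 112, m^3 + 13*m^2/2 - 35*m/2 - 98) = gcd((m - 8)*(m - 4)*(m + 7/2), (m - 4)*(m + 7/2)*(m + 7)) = m^2 - m/2 - 14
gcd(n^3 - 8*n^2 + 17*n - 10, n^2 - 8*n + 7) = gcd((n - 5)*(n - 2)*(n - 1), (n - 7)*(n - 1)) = n - 1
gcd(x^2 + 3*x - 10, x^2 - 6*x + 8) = x - 2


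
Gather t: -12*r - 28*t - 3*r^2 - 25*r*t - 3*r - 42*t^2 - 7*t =-3*r^2 - 15*r - 42*t^2 + t*(-25*r - 35)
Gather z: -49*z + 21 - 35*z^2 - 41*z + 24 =-35*z^2 - 90*z + 45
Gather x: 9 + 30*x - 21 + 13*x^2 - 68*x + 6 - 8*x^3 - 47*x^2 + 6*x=-8*x^3 - 34*x^2 - 32*x - 6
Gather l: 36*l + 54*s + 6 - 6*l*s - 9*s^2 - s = l*(36 - 6*s) - 9*s^2 + 53*s + 6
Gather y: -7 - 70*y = -70*y - 7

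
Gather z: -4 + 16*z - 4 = 16*z - 8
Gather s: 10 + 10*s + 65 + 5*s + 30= 15*s + 105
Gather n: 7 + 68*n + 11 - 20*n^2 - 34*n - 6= -20*n^2 + 34*n + 12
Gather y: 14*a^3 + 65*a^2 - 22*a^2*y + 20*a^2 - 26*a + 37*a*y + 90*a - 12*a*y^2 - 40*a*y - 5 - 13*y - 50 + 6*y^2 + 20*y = 14*a^3 + 85*a^2 + 64*a + y^2*(6 - 12*a) + y*(-22*a^2 - 3*a + 7) - 55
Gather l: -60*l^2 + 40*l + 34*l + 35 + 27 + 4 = -60*l^2 + 74*l + 66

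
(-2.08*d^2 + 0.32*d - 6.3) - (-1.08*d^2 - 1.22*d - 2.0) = -1.0*d^2 + 1.54*d - 4.3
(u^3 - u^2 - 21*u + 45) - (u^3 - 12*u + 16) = -u^2 - 9*u + 29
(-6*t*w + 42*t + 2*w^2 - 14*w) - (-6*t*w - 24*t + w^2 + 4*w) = 66*t + w^2 - 18*w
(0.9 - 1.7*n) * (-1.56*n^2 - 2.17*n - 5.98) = 2.652*n^3 + 2.285*n^2 + 8.213*n - 5.382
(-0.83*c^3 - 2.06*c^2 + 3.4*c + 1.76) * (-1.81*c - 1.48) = 1.5023*c^4 + 4.957*c^3 - 3.1052*c^2 - 8.2176*c - 2.6048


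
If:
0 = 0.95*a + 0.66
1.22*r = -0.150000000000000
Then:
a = -0.69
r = -0.12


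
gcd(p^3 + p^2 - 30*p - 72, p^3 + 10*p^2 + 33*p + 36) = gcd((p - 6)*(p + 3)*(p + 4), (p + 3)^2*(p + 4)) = p^2 + 7*p + 12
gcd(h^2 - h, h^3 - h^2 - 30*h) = h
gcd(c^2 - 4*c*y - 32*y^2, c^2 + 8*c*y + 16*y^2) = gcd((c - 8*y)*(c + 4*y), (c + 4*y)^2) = c + 4*y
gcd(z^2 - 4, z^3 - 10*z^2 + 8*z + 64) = z + 2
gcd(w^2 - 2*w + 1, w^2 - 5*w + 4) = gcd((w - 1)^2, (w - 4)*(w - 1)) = w - 1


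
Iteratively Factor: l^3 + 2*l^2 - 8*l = (l)*(l^2 + 2*l - 8) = l*(l - 2)*(l + 4)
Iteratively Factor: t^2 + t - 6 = (t + 3)*(t - 2)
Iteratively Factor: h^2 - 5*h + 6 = (h - 2)*(h - 3)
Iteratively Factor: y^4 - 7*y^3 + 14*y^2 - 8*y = (y - 1)*(y^3 - 6*y^2 + 8*y) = y*(y - 1)*(y^2 - 6*y + 8) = y*(y - 2)*(y - 1)*(y - 4)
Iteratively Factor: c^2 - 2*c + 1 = (c - 1)*(c - 1)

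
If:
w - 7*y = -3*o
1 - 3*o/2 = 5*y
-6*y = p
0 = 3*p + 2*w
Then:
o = -1/6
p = -3/2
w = 9/4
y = 1/4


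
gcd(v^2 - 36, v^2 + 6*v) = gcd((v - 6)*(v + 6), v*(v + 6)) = v + 6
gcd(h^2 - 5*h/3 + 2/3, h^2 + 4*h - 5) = h - 1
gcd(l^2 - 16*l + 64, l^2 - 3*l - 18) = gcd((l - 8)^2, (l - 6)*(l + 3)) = 1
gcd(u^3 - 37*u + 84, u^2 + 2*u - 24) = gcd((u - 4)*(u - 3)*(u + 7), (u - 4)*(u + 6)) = u - 4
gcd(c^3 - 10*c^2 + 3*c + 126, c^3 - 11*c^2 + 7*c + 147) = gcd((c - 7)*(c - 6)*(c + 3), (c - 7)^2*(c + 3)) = c^2 - 4*c - 21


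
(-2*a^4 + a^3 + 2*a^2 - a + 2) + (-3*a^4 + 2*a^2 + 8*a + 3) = -5*a^4 + a^3 + 4*a^2 + 7*a + 5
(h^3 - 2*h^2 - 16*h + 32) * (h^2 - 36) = h^5 - 2*h^4 - 52*h^3 + 104*h^2 + 576*h - 1152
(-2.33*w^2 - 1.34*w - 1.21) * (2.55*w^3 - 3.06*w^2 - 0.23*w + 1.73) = -5.9415*w^5 + 3.7128*w^4 + 1.5508*w^3 - 0.0201*w^2 - 2.0399*w - 2.0933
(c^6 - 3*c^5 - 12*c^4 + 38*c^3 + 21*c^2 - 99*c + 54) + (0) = c^6 - 3*c^5 - 12*c^4 + 38*c^3 + 21*c^2 - 99*c + 54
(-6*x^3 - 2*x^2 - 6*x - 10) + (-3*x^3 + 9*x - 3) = -9*x^3 - 2*x^2 + 3*x - 13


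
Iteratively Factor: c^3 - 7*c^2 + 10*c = (c - 5)*(c^2 - 2*c) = (c - 5)*(c - 2)*(c)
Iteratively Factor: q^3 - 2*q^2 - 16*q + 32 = (q - 4)*(q^2 + 2*q - 8) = (q - 4)*(q - 2)*(q + 4)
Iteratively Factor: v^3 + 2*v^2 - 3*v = (v + 3)*(v^2 - v) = (v - 1)*(v + 3)*(v)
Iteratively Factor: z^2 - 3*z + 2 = (z - 1)*(z - 2)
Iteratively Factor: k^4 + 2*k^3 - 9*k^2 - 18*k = (k + 2)*(k^3 - 9*k) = (k + 2)*(k + 3)*(k^2 - 3*k) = k*(k + 2)*(k + 3)*(k - 3)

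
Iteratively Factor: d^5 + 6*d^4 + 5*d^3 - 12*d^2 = (d - 1)*(d^4 + 7*d^3 + 12*d^2) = d*(d - 1)*(d^3 + 7*d^2 + 12*d) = d*(d - 1)*(d + 4)*(d^2 + 3*d) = d^2*(d - 1)*(d + 4)*(d + 3)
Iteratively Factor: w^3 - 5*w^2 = (w - 5)*(w^2) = w*(w - 5)*(w)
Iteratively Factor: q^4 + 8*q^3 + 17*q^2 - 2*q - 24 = (q + 4)*(q^3 + 4*q^2 + q - 6) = (q + 3)*(q + 4)*(q^2 + q - 2) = (q - 1)*(q + 3)*(q + 4)*(q + 2)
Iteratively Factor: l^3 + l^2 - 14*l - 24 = (l - 4)*(l^2 + 5*l + 6) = (l - 4)*(l + 2)*(l + 3)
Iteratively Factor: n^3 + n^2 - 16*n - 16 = (n - 4)*(n^2 + 5*n + 4) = (n - 4)*(n + 4)*(n + 1)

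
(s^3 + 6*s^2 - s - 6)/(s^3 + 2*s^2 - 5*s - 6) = (s^2 + 5*s - 6)/(s^2 + s - 6)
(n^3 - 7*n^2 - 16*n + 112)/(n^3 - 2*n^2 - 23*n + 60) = (n^2 - 3*n - 28)/(n^2 + 2*n - 15)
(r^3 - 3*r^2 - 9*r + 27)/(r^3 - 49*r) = (r^3 - 3*r^2 - 9*r + 27)/(r*(r^2 - 49))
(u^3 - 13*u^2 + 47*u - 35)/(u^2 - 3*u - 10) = (u^2 - 8*u + 7)/(u + 2)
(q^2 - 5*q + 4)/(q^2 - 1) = (q - 4)/(q + 1)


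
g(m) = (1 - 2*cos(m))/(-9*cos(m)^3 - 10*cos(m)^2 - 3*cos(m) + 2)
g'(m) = (1 - 2*cos(m))*(-27*sin(m)*cos(m)^2 - 20*sin(m)*cos(m) - 3*sin(m))/(-9*cos(m)^3 - 10*cos(m)^2 - 3*cos(m) + 2)^2 + 2*sin(m)/(-9*cos(m)^3 - 10*cos(m)^2 - 3*cos(m) + 2)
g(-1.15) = -0.12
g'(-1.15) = 2.36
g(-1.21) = -0.42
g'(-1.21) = 10.18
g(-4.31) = 0.82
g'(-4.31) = 1.08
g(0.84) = 0.05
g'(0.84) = -0.07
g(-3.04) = 0.76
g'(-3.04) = 0.14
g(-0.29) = 0.05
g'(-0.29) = -0.01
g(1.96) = 0.80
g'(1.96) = 1.08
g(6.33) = 0.05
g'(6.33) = 0.00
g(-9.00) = 0.87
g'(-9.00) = 0.54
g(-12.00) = 0.05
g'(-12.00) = 0.00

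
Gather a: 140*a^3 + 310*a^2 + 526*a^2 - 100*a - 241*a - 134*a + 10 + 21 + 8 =140*a^3 + 836*a^2 - 475*a + 39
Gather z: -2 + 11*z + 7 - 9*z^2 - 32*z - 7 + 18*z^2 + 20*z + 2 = 9*z^2 - z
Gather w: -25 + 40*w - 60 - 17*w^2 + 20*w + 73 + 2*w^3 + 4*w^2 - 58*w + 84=2*w^3 - 13*w^2 + 2*w + 72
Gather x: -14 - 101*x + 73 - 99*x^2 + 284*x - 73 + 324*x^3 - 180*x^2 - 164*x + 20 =324*x^3 - 279*x^2 + 19*x + 6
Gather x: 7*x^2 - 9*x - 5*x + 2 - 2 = 7*x^2 - 14*x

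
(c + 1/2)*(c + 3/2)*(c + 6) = c^3 + 8*c^2 + 51*c/4 + 9/2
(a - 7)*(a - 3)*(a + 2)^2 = a^4 - 6*a^3 - 15*a^2 + 44*a + 84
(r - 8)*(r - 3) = r^2 - 11*r + 24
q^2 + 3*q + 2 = (q + 1)*(q + 2)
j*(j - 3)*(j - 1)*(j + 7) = j^4 + 3*j^3 - 25*j^2 + 21*j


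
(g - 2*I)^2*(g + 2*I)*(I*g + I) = I*g^4 + 2*g^3 + I*g^3 + 2*g^2 + 4*I*g^2 + 8*g + 4*I*g + 8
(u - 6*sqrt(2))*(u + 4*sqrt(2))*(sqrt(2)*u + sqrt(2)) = sqrt(2)*u^3 - 4*u^2 + sqrt(2)*u^2 - 48*sqrt(2)*u - 4*u - 48*sqrt(2)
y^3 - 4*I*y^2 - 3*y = y*(y - 3*I)*(y - I)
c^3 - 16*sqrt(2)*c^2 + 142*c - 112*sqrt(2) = (c - 8*sqrt(2))*(c - 7*sqrt(2))*(c - sqrt(2))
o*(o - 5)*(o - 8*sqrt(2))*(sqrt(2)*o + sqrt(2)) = sqrt(2)*o^4 - 16*o^3 - 4*sqrt(2)*o^3 - 5*sqrt(2)*o^2 + 64*o^2 + 80*o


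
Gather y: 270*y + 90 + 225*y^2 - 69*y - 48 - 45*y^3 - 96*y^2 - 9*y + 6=-45*y^3 + 129*y^2 + 192*y + 48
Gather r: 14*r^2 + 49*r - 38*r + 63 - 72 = 14*r^2 + 11*r - 9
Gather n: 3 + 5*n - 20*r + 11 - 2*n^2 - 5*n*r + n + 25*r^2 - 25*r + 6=-2*n^2 + n*(6 - 5*r) + 25*r^2 - 45*r + 20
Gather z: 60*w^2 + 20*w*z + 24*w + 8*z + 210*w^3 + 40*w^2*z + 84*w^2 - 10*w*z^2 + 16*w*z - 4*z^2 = 210*w^3 + 144*w^2 + 24*w + z^2*(-10*w - 4) + z*(40*w^2 + 36*w + 8)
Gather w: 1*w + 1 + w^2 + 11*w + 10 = w^2 + 12*w + 11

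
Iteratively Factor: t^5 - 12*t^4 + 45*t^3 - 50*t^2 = (t - 2)*(t^4 - 10*t^3 + 25*t^2) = t*(t - 2)*(t^3 - 10*t^2 + 25*t) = t*(t - 5)*(t - 2)*(t^2 - 5*t) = t^2*(t - 5)*(t - 2)*(t - 5)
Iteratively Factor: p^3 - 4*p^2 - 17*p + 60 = (p - 3)*(p^2 - p - 20) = (p - 5)*(p - 3)*(p + 4)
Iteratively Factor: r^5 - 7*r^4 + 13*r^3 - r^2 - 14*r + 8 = (r - 4)*(r^4 - 3*r^3 + r^2 + 3*r - 2) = (r - 4)*(r - 1)*(r^3 - 2*r^2 - r + 2) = (r - 4)*(r - 1)*(r + 1)*(r^2 - 3*r + 2) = (r - 4)*(r - 2)*(r - 1)*(r + 1)*(r - 1)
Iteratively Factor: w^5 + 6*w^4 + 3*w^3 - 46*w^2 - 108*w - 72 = (w + 3)*(w^4 + 3*w^3 - 6*w^2 - 28*w - 24) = (w - 3)*(w + 3)*(w^3 + 6*w^2 + 12*w + 8) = (w - 3)*(w + 2)*(w + 3)*(w^2 + 4*w + 4) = (w - 3)*(w + 2)^2*(w + 3)*(w + 2)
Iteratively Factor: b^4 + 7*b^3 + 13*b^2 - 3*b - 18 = (b + 3)*(b^3 + 4*b^2 + b - 6) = (b + 2)*(b + 3)*(b^2 + 2*b - 3) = (b - 1)*(b + 2)*(b + 3)*(b + 3)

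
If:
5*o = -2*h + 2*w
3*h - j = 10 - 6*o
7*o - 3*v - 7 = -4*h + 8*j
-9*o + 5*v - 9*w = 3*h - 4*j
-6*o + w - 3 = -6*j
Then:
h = 196/33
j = -18/13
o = -658/429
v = 815/143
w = 301/143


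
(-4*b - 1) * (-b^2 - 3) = 4*b^3 + b^2 + 12*b + 3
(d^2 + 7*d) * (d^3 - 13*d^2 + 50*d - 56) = d^5 - 6*d^4 - 41*d^3 + 294*d^2 - 392*d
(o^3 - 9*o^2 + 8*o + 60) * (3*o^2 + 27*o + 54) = 3*o^5 - 165*o^3 - 90*o^2 + 2052*o + 3240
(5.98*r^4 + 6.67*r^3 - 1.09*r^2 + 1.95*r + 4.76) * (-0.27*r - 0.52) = -1.6146*r^5 - 4.9105*r^4 - 3.1741*r^3 + 0.0403000000000001*r^2 - 2.2992*r - 2.4752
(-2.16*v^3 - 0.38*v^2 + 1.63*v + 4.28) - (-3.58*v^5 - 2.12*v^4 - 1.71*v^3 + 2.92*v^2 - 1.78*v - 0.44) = 3.58*v^5 + 2.12*v^4 - 0.45*v^3 - 3.3*v^2 + 3.41*v + 4.72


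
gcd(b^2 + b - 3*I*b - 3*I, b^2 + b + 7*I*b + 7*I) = b + 1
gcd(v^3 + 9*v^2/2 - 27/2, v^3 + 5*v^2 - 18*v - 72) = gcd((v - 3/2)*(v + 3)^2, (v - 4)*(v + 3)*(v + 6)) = v + 3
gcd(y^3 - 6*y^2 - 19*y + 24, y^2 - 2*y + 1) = y - 1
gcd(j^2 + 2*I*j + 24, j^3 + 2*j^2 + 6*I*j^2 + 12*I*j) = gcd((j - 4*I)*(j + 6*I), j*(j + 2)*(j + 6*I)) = j + 6*I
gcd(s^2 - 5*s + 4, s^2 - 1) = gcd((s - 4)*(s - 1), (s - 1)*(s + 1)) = s - 1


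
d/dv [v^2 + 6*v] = 2*v + 6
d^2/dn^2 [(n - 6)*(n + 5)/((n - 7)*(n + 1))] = 2*(5*n^3 - 69*n^2 + 519*n - 1199)/(n^6 - 18*n^5 + 87*n^4 + 36*n^3 - 609*n^2 - 882*n - 343)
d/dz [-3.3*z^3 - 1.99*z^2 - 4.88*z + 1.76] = -9.9*z^2 - 3.98*z - 4.88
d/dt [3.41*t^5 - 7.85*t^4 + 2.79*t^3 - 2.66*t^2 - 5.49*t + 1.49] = 17.05*t^4 - 31.4*t^3 + 8.37*t^2 - 5.32*t - 5.49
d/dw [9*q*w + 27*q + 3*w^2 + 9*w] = 9*q + 6*w + 9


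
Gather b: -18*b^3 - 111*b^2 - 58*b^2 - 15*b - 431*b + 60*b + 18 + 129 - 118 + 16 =-18*b^3 - 169*b^2 - 386*b + 45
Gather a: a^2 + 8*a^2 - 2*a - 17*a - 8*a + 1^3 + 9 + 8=9*a^2 - 27*a + 18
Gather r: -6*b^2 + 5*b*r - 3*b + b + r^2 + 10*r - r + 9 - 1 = -6*b^2 - 2*b + r^2 + r*(5*b + 9) + 8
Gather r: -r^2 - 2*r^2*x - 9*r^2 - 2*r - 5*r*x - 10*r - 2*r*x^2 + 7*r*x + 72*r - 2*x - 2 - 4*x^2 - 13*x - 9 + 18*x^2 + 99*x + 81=r^2*(-2*x - 10) + r*(-2*x^2 + 2*x + 60) + 14*x^2 + 84*x + 70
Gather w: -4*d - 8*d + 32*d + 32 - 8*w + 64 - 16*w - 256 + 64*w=20*d + 40*w - 160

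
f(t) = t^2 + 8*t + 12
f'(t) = 2*t + 8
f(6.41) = 104.37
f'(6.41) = 20.82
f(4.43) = 67.06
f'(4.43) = 16.86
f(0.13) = 13.06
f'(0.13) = 8.26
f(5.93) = 94.60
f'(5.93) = 19.86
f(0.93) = 20.30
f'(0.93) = 9.86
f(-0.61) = 7.49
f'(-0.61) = 6.78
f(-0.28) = 9.84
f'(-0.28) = 7.44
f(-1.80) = 0.84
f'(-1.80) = 4.40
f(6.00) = 96.00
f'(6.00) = 20.00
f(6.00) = 96.00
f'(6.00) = 20.00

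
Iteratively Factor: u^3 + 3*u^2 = (u)*(u^2 + 3*u) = u*(u + 3)*(u)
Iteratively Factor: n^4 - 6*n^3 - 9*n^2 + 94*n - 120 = (n - 3)*(n^3 - 3*n^2 - 18*n + 40) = (n - 3)*(n - 2)*(n^2 - n - 20) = (n - 5)*(n - 3)*(n - 2)*(n + 4)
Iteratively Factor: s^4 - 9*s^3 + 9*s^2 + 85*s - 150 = (s - 5)*(s^3 - 4*s^2 - 11*s + 30) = (s - 5)*(s - 2)*(s^2 - 2*s - 15) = (s - 5)*(s - 2)*(s + 3)*(s - 5)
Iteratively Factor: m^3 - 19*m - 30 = (m - 5)*(m^2 + 5*m + 6) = (m - 5)*(m + 2)*(m + 3)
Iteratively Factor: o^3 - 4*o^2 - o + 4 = (o - 4)*(o^2 - 1) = (o - 4)*(o + 1)*(o - 1)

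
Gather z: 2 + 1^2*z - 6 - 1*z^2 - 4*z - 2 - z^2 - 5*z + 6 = -2*z^2 - 8*z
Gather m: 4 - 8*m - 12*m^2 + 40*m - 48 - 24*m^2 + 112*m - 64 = -36*m^2 + 144*m - 108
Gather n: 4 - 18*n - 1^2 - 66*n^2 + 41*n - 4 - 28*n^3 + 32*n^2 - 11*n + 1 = -28*n^3 - 34*n^2 + 12*n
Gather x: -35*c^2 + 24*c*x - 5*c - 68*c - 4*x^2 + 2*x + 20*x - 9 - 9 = -35*c^2 - 73*c - 4*x^2 + x*(24*c + 22) - 18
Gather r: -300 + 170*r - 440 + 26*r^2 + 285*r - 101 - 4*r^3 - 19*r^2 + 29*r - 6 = -4*r^3 + 7*r^2 + 484*r - 847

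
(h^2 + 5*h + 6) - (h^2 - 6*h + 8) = 11*h - 2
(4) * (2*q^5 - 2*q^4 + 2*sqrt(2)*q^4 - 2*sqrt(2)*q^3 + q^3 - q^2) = 8*q^5 - 8*q^4 + 8*sqrt(2)*q^4 - 8*sqrt(2)*q^3 + 4*q^3 - 4*q^2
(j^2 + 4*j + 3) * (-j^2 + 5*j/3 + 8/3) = -j^4 - 7*j^3/3 + 19*j^2/3 + 47*j/3 + 8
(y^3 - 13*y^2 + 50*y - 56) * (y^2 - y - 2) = y^5 - 14*y^4 + 61*y^3 - 80*y^2 - 44*y + 112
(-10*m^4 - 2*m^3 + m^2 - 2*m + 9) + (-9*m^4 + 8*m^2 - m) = -19*m^4 - 2*m^3 + 9*m^2 - 3*m + 9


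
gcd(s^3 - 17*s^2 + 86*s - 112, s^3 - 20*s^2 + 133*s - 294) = s - 7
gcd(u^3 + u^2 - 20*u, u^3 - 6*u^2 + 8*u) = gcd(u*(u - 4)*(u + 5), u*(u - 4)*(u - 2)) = u^2 - 4*u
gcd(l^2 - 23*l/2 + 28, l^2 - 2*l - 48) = l - 8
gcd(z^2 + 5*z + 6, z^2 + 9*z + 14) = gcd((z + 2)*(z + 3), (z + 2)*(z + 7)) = z + 2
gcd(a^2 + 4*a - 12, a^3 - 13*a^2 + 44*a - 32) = 1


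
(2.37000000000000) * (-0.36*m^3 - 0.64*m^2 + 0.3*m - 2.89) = -0.8532*m^3 - 1.5168*m^2 + 0.711*m - 6.8493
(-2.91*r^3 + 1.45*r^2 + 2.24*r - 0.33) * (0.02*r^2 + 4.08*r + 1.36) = -0.0582*r^5 - 11.8438*r^4 + 2.0032*r^3 + 11.1046*r^2 + 1.7*r - 0.4488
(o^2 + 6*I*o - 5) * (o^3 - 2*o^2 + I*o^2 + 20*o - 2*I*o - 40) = o^5 - 2*o^4 + 7*I*o^4 + 9*o^3 - 14*I*o^3 - 18*o^2 + 115*I*o^2 - 100*o - 230*I*o + 200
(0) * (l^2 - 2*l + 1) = 0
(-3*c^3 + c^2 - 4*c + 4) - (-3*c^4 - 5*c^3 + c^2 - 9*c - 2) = 3*c^4 + 2*c^3 + 5*c + 6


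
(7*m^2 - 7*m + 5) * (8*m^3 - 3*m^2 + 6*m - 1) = 56*m^5 - 77*m^4 + 103*m^3 - 64*m^2 + 37*m - 5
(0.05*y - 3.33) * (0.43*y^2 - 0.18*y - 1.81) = 0.0215*y^3 - 1.4409*y^2 + 0.5089*y + 6.0273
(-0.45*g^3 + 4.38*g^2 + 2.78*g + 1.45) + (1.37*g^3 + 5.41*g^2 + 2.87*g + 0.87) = 0.92*g^3 + 9.79*g^2 + 5.65*g + 2.32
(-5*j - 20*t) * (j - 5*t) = -5*j^2 + 5*j*t + 100*t^2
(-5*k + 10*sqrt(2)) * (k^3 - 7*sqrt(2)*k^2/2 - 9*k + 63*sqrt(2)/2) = -5*k^4 + 55*sqrt(2)*k^3/2 - 25*k^2 - 495*sqrt(2)*k/2 + 630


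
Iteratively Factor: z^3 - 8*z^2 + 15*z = (z)*(z^2 - 8*z + 15) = z*(z - 3)*(z - 5)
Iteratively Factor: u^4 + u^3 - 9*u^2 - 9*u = (u + 1)*(u^3 - 9*u) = (u + 1)*(u + 3)*(u^2 - 3*u) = u*(u + 1)*(u + 3)*(u - 3)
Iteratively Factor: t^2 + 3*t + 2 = (t + 2)*(t + 1)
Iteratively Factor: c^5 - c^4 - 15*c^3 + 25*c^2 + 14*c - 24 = (c + 4)*(c^4 - 5*c^3 + 5*c^2 + 5*c - 6) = (c - 1)*(c + 4)*(c^3 - 4*c^2 + c + 6) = (c - 3)*(c - 1)*(c + 4)*(c^2 - c - 2) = (c - 3)*(c - 2)*(c - 1)*(c + 4)*(c + 1)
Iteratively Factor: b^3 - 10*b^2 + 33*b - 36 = (b - 4)*(b^2 - 6*b + 9) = (b - 4)*(b - 3)*(b - 3)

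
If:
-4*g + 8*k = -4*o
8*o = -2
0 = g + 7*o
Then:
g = 7/4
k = 1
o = -1/4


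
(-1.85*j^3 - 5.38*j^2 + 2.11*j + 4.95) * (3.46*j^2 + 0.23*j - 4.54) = -6.401*j^5 - 19.0403*j^4 + 14.4622*j^3 + 42.0375*j^2 - 8.4409*j - 22.473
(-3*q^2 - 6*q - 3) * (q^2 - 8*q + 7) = -3*q^4 + 18*q^3 + 24*q^2 - 18*q - 21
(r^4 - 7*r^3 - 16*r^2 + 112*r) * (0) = 0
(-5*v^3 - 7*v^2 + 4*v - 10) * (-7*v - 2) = 35*v^4 + 59*v^3 - 14*v^2 + 62*v + 20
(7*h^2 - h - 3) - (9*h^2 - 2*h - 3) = -2*h^2 + h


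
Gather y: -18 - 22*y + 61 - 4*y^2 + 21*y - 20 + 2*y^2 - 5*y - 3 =-2*y^2 - 6*y + 20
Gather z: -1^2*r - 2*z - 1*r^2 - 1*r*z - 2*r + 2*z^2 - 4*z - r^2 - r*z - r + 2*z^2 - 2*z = -2*r^2 - 4*r + 4*z^2 + z*(-2*r - 8)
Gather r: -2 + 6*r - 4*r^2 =-4*r^2 + 6*r - 2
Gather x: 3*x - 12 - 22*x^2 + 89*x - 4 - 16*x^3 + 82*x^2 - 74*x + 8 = -16*x^3 + 60*x^2 + 18*x - 8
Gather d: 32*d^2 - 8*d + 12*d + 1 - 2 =32*d^2 + 4*d - 1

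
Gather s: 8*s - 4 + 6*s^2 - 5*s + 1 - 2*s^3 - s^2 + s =-2*s^3 + 5*s^2 + 4*s - 3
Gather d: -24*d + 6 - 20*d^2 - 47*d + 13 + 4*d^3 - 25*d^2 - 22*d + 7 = 4*d^3 - 45*d^2 - 93*d + 26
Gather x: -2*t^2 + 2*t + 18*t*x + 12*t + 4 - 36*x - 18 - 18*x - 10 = -2*t^2 + 14*t + x*(18*t - 54) - 24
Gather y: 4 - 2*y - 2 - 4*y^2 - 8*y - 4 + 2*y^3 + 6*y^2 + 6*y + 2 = 2*y^3 + 2*y^2 - 4*y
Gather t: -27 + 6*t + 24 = 6*t - 3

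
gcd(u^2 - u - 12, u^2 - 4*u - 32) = 1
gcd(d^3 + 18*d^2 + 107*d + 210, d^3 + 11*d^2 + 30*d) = d^2 + 11*d + 30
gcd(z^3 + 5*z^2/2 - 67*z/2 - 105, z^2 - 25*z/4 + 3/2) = z - 6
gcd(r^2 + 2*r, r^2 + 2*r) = r^2 + 2*r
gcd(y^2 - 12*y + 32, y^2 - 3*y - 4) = y - 4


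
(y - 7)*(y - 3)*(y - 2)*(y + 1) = y^4 - 11*y^3 + 29*y^2 - y - 42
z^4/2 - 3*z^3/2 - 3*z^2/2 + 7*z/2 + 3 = (z/2 + 1/2)*(z - 3)*(z - 2)*(z + 1)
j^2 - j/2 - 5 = (j - 5/2)*(j + 2)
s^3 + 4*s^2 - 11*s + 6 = (s - 1)^2*(s + 6)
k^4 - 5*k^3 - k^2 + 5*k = k*(k - 5)*(k - 1)*(k + 1)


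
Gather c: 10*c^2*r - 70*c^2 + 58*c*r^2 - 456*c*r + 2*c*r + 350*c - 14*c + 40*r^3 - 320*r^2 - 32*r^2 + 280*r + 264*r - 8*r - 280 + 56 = c^2*(10*r - 70) + c*(58*r^2 - 454*r + 336) + 40*r^3 - 352*r^2 + 536*r - 224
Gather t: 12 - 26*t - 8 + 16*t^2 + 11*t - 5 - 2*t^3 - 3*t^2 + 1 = -2*t^3 + 13*t^2 - 15*t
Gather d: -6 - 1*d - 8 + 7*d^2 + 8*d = 7*d^2 + 7*d - 14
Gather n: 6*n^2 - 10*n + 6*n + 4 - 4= 6*n^2 - 4*n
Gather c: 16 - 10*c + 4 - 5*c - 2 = 18 - 15*c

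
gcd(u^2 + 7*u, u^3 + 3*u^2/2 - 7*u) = u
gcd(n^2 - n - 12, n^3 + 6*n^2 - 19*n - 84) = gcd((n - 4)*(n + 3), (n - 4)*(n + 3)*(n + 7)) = n^2 - n - 12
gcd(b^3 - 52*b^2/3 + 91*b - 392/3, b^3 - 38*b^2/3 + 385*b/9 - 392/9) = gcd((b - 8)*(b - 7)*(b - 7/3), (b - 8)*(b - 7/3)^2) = b^2 - 31*b/3 + 56/3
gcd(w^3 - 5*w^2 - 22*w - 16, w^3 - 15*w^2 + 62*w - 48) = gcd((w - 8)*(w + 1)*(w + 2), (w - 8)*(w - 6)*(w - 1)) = w - 8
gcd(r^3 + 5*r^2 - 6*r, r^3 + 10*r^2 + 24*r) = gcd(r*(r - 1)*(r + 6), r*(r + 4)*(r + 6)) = r^2 + 6*r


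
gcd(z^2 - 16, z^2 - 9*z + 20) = z - 4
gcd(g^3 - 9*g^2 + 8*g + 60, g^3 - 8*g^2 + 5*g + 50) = g^2 - 3*g - 10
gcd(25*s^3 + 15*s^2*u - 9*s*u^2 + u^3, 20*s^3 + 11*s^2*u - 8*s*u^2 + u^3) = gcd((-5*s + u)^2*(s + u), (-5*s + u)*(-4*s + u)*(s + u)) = 5*s^2 + 4*s*u - u^2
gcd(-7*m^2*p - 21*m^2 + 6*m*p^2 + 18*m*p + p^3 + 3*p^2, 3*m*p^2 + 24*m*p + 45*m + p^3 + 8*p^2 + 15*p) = p + 3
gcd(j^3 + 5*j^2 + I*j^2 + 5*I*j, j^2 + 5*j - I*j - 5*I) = j + 5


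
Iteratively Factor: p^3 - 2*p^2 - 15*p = (p + 3)*(p^2 - 5*p) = p*(p + 3)*(p - 5)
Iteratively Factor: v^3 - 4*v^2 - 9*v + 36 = (v + 3)*(v^2 - 7*v + 12) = (v - 3)*(v + 3)*(v - 4)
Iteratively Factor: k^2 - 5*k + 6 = (k - 2)*(k - 3)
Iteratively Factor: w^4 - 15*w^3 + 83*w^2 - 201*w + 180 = (w - 4)*(w^3 - 11*w^2 + 39*w - 45) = (w - 5)*(w - 4)*(w^2 - 6*w + 9) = (w - 5)*(w - 4)*(w - 3)*(w - 3)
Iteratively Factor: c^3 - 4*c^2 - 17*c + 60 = (c - 3)*(c^2 - c - 20) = (c - 5)*(c - 3)*(c + 4)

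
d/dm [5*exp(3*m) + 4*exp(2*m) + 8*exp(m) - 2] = (15*exp(2*m) + 8*exp(m) + 8)*exp(m)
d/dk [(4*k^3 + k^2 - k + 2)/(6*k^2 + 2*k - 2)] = (12*k^4 + 8*k^3 - 8*k^2 - 14*k - 1)/(2*(9*k^4 + 6*k^3 - 5*k^2 - 2*k + 1))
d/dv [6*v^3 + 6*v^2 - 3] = 6*v*(3*v + 2)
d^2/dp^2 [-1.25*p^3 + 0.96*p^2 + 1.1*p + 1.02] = 1.92 - 7.5*p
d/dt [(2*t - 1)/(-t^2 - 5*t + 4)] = (2*t^2 - 2*t + 3)/(t^4 + 10*t^3 + 17*t^2 - 40*t + 16)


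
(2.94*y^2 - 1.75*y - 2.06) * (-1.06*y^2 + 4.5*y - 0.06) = -3.1164*y^4 + 15.085*y^3 - 5.8678*y^2 - 9.165*y + 0.1236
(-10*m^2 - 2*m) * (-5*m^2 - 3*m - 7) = 50*m^4 + 40*m^3 + 76*m^2 + 14*m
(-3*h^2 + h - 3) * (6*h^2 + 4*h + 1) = -18*h^4 - 6*h^3 - 17*h^2 - 11*h - 3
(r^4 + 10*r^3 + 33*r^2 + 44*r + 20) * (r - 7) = r^5 + 3*r^4 - 37*r^3 - 187*r^2 - 288*r - 140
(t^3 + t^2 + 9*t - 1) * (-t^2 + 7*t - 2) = -t^5 + 6*t^4 - 4*t^3 + 62*t^2 - 25*t + 2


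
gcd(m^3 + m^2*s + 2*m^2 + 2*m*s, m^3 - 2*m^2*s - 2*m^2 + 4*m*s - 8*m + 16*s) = m + 2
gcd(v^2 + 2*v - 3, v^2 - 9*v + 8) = v - 1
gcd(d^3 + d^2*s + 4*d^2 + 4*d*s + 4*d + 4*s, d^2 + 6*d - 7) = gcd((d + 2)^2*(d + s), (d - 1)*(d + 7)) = 1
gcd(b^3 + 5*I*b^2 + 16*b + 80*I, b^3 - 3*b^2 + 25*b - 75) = b + 5*I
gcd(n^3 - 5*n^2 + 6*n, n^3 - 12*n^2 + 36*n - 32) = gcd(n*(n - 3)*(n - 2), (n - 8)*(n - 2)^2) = n - 2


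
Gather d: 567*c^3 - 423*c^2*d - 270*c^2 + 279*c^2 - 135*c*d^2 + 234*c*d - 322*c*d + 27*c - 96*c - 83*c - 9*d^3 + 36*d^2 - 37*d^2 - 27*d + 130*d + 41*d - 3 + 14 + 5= 567*c^3 + 9*c^2 - 152*c - 9*d^3 + d^2*(-135*c - 1) + d*(-423*c^2 - 88*c + 144) + 16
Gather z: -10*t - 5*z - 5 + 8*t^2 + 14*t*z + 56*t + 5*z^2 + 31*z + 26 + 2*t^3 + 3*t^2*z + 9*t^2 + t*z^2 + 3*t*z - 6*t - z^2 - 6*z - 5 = 2*t^3 + 17*t^2 + 40*t + z^2*(t + 4) + z*(3*t^2 + 17*t + 20) + 16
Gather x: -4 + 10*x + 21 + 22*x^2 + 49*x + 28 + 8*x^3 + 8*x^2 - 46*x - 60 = 8*x^3 + 30*x^2 + 13*x - 15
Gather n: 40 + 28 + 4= 72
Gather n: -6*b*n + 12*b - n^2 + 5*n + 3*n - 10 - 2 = 12*b - n^2 + n*(8 - 6*b) - 12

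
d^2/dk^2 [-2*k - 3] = 0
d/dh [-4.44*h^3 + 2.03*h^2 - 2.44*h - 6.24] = -13.32*h^2 + 4.06*h - 2.44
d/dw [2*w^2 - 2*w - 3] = 4*w - 2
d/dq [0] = 0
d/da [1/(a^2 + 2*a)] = 2*(-a - 1)/(a^2*(a + 2)^2)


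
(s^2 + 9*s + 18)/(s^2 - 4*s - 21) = (s + 6)/(s - 7)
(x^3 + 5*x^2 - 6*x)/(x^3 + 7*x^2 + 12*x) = (x^2 + 5*x - 6)/(x^2 + 7*x + 12)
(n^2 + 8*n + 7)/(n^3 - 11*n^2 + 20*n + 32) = (n + 7)/(n^2 - 12*n + 32)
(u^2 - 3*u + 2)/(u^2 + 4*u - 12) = (u - 1)/(u + 6)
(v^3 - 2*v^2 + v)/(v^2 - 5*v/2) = 2*(v^2 - 2*v + 1)/(2*v - 5)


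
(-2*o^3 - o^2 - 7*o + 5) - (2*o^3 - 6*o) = -4*o^3 - o^2 - o + 5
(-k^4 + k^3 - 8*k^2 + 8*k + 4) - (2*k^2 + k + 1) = -k^4 + k^3 - 10*k^2 + 7*k + 3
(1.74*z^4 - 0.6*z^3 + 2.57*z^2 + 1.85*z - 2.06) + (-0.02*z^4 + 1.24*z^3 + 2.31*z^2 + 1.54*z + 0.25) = 1.72*z^4 + 0.64*z^3 + 4.88*z^2 + 3.39*z - 1.81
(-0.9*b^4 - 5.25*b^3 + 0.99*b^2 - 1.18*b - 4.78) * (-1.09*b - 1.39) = 0.981*b^5 + 6.9735*b^4 + 6.2184*b^3 - 0.0898999999999999*b^2 + 6.8504*b + 6.6442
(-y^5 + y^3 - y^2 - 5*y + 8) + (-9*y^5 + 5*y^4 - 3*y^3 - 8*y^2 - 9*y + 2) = -10*y^5 + 5*y^4 - 2*y^3 - 9*y^2 - 14*y + 10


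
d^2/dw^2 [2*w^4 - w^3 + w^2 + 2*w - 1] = 24*w^2 - 6*w + 2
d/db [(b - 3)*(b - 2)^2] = (b - 2)*(3*b - 8)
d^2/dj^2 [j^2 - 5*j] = 2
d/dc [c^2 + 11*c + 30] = 2*c + 11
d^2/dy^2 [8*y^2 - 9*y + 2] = 16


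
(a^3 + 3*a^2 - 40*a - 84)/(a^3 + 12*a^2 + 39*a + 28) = (a^2 - 4*a - 12)/(a^2 + 5*a + 4)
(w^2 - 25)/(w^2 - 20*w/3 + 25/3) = 3*(w + 5)/(3*w - 5)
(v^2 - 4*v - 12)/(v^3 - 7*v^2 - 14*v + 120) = (v + 2)/(v^2 - v - 20)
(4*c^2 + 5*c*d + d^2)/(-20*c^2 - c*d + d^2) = (-c - d)/(5*c - d)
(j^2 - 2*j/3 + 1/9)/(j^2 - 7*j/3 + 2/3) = (j - 1/3)/(j - 2)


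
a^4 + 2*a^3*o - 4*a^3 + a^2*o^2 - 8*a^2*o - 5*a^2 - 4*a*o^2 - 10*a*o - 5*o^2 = (a - 5)*(a + 1)*(a + o)^2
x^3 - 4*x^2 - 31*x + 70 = (x - 7)*(x - 2)*(x + 5)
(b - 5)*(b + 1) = b^2 - 4*b - 5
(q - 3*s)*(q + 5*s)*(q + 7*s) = q^3 + 9*q^2*s - q*s^2 - 105*s^3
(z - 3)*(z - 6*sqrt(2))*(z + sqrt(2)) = z^3 - 5*sqrt(2)*z^2 - 3*z^2 - 12*z + 15*sqrt(2)*z + 36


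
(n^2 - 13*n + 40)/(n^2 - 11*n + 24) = (n - 5)/(n - 3)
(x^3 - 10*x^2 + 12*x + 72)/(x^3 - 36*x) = (x^2 - 4*x - 12)/(x*(x + 6))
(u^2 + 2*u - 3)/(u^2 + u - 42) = (u^2 + 2*u - 3)/(u^2 + u - 42)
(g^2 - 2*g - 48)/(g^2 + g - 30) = (g - 8)/(g - 5)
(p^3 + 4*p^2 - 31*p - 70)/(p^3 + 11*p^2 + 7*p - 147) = (p^2 - 3*p - 10)/(p^2 + 4*p - 21)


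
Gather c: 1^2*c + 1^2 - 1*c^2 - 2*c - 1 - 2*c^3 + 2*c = -2*c^3 - c^2 + c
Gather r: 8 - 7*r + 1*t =-7*r + t + 8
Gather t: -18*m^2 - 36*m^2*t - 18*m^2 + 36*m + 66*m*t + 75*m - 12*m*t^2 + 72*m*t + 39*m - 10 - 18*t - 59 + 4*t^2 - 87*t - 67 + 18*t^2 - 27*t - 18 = -36*m^2 + 150*m + t^2*(22 - 12*m) + t*(-36*m^2 + 138*m - 132) - 154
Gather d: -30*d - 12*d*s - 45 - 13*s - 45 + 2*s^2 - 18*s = d*(-12*s - 30) + 2*s^2 - 31*s - 90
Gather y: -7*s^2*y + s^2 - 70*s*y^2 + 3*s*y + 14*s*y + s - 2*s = s^2 - 70*s*y^2 - s + y*(-7*s^2 + 17*s)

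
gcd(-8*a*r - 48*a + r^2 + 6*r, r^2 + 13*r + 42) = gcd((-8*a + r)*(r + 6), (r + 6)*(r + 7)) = r + 6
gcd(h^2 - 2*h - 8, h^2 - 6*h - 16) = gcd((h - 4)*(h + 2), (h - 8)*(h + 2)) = h + 2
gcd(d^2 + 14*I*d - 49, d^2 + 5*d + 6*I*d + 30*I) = 1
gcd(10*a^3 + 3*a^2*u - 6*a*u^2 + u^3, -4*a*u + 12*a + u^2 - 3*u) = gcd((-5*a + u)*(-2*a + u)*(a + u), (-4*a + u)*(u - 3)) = 1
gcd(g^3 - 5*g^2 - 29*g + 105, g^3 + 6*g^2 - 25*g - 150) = g + 5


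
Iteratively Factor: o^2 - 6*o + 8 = (o - 2)*(o - 4)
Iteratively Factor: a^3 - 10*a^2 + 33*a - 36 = (a - 3)*(a^2 - 7*a + 12) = (a - 4)*(a - 3)*(a - 3)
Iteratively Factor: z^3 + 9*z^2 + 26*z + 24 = (z + 3)*(z^2 + 6*z + 8) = (z + 3)*(z + 4)*(z + 2)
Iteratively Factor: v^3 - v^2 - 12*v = (v + 3)*(v^2 - 4*v) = v*(v + 3)*(v - 4)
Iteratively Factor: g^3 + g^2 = (g)*(g^2 + g) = g*(g + 1)*(g)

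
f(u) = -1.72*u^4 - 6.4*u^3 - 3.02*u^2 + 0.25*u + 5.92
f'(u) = -6.88*u^3 - 19.2*u^2 - 6.04*u + 0.25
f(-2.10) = 17.90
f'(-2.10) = -8.02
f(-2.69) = 17.91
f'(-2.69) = 11.48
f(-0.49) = 5.73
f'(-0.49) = -0.59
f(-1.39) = 10.50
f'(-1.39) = -9.97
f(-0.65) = 5.93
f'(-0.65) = -2.05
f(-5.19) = -429.97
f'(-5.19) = 476.24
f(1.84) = -63.43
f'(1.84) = -118.73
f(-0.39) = 5.70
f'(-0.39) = 0.09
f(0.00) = 5.92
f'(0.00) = 0.25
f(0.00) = 5.92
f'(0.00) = 0.25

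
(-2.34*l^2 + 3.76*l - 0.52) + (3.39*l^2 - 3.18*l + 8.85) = 1.05*l^2 + 0.58*l + 8.33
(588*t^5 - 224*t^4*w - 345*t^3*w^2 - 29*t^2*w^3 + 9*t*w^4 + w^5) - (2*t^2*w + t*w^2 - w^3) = 588*t^5 - 224*t^4*w - 345*t^3*w^2 - 29*t^2*w^3 - 2*t^2*w + 9*t*w^4 - t*w^2 + w^5 + w^3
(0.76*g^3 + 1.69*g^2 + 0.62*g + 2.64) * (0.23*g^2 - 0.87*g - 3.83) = 0.1748*g^5 - 0.2725*g^4 - 4.2385*g^3 - 6.4049*g^2 - 4.6714*g - 10.1112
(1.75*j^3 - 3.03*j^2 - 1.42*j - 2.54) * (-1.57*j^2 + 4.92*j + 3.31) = -2.7475*j^5 + 13.3671*j^4 - 6.8857*j^3 - 13.0279*j^2 - 17.197*j - 8.4074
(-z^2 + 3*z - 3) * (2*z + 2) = -2*z^3 + 4*z^2 - 6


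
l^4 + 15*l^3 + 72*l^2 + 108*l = l*(l + 3)*(l + 6)^2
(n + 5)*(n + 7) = n^2 + 12*n + 35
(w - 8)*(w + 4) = w^2 - 4*w - 32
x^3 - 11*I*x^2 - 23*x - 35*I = (x - 7*I)*(x - 5*I)*(x + I)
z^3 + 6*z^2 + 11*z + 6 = (z + 1)*(z + 2)*(z + 3)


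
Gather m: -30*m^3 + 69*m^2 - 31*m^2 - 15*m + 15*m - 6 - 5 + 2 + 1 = -30*m^3 + 38*m^2 - 8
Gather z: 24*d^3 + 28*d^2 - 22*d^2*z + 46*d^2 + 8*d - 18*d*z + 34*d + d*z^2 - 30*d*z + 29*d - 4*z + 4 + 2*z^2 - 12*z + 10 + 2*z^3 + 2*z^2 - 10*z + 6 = 24*d^3 + 74*d^2 + 71*d + 2*z^3 + z^2*(d + 4) + z*(-22*d^2 - 48*d - 26) + 20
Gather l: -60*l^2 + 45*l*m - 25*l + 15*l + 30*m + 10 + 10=-60*l^2 + l*(45*m - 10) + 30*m + 20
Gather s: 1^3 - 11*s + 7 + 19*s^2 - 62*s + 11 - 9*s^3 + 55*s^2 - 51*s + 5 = -9*s^3 + 74*s^2 - 124*s + 24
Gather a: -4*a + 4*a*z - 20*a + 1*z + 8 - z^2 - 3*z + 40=a*(4*z - 24) - z^2 - 2*z + 48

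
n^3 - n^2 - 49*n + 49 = (n - 7)*(n - 1)*(n + 7)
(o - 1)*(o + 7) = o^2 + 6*o - 7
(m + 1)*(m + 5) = m^2 + 6*m + 5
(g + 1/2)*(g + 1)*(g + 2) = g^3 + 7*g^2/2 + 7*g/2 + 1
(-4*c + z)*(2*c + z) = -8*c^2 - 2*c*z + z^2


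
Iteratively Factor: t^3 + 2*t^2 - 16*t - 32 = (t + 4)*(t^2 - 2*t - 8) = (t + 2)*(t + 4)*(t - 4)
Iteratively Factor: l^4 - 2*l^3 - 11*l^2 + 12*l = (l + 3)*(l^3 - 5*l^2 + 4*l) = (l - 4)*(l + 3)*(l^2 - l) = (l - 4)*(l - 1)*(l + 3)*(l)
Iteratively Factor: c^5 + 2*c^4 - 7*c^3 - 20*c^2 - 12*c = (c + 2)*(c^4 - 7*c^2 - 6*c) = (c + 1)*(c + 2)*(c^3 - c^2 - 6*c) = (c + 1)*(c + 2)^2*(c^2 - 3*c) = c*(c + 1)*(c + 2)^2*(c - 3)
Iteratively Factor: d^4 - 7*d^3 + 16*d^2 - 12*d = (d)*(d^3 - 7*d^2 + 16*d - 12) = d*(d - 2)*(d^2 - 5*d + 6) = d*(d - 3)*(d - 2)*(d - 2)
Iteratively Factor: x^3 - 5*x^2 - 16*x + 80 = (x - 5)*(x^2 - 16) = (x - 5)*(x + 4)*(x - 4)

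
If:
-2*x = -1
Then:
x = 1/2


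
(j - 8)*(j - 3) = j^2 - 11*j + 24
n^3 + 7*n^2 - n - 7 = (n - 1)*(n + 1)*(n + 7)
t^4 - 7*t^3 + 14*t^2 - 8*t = t*(t - 4)*(t - 2)*(t - 1)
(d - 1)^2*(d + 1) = d^3 - d^2 - d + 1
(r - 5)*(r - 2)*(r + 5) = r^3 - 2*r^2 - 25*r + 50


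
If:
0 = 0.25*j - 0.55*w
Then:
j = 2.2*w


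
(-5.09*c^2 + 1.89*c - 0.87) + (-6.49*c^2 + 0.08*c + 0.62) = -11.58*c^2 + 1.97*c - 0.25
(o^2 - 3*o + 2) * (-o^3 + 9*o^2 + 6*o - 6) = -o^5 + 12*o^4 - 23*o^3 - 6*o^2 + 30*o - 12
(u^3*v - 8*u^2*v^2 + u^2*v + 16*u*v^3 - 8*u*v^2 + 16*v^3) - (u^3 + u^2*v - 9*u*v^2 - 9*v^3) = u^3*v - u^3 - 8*u^2*v^2 + 16*u*v^3 + u*v^2 + 25*v^3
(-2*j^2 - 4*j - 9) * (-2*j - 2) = 4*j^3 + 12*j^2 + 26*j + 18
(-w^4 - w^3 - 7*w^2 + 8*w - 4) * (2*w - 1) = -2*w^5 - w^4 - 13*w^3 + 23*w^2 - 16*w + 4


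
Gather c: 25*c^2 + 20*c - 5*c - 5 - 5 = 25*c^2 + 15*c - 10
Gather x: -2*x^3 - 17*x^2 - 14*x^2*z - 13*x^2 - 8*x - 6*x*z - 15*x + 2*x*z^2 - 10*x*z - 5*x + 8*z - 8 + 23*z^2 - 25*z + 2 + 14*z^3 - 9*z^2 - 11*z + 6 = -2*x^3 + x^2*(-14*z - 30) + x*(2*z^2 - 16*z - 28) + 14*z^3 + 14*z^2 - 28*z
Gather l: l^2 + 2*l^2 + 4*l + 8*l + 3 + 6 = 3*l^2 + 12*l + 9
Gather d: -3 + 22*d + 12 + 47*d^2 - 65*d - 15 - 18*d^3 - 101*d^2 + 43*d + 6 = -18*d^3 - 54*d^2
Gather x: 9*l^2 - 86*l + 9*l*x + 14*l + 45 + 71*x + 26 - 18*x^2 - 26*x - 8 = 9*l^2 - 72*l - 18*x^2 + x*(9*l + 45) + 63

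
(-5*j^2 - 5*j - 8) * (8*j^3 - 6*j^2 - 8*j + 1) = -40*j^5 - 10*j^4 + 6*j^3 + 83*j^2 + 59*j - 8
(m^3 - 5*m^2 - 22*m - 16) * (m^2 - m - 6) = m^5 - 6*m^4 - 23*m^3 + 36*m^2 + 148*m + 96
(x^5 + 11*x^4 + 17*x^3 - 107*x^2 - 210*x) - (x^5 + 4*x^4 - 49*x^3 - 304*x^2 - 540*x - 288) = 7*x^4 + 66*x^3 + 197*x^2 + 330*x + 288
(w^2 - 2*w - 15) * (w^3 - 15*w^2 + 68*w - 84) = w^5 - 17*w^4 + 83*w^3 + 5*w^2 - 852*w + 1260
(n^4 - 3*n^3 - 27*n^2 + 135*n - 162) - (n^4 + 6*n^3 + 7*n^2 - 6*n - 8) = -9*n^3 - 34*n^2 + 141*n - 154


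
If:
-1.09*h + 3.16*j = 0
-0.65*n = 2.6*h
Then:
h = -0.25*n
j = -0.0862341772151899*n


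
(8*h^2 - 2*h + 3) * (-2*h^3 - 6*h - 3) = -16*h^5 + 4*h^4 - 54*h^3 - 12*h^2 - 12*h - 9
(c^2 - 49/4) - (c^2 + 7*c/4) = -7*c/4 - 49/4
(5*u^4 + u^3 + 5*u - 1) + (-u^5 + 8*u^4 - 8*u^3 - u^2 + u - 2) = -u^5 + 13*u^4 - 7*u^3 - u^2 + 6*u - 3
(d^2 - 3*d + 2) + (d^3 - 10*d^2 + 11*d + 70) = d^3 - 9*d^2 + 8*d + 72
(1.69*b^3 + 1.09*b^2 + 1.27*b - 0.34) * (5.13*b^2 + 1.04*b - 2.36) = 8.6697*b^5 + 7.3493*b^4 + 3.6603*b^3 - 2.9958*b^2 - 3.3508*b + 0.8024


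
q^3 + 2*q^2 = q^2*(q + 2)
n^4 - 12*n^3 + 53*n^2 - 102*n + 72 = (n - 4)*(n - 3)^2*(n - 2)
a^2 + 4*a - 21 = (a - 3)*(a + 7)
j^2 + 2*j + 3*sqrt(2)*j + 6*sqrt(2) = (j + 2)*(j + 3*sqrt(2))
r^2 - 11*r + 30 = (r - 6)*(r - 5)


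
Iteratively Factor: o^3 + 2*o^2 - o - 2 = (o + 2)*(o^2 - 1) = (o + 1)*(o + 2)*(o - 1)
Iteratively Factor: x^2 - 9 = (x - 3)*(x + 3)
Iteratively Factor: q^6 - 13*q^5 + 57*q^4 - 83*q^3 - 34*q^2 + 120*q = (q)*(q^5 - 13*q^4 + 57*q^3 - 83*q^2 - 34*q + 120) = q*(q - 4)*(q^4 - 9*q^3 + 21*q^2 + q - 30) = q*(q - 4)*(q + 1)*(q^3 - 10*q^2 + 31*q - 30) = q*(q - 5)*(q - 4)*(q + 1)*(q^2 - 5*q + 6) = q*(q - 5)*(q - 4)*(q - 2)*(q + 1)*(q - 3)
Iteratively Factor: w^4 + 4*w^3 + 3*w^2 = (w + 3)*(w^3 + w^2) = w*(w + 3)*(w^2 + w) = w*(w + 1)*(w + 3)*(w)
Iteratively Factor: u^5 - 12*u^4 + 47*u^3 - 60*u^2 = (u - 4)*(u^4 - 8*u^3 + 15*u^2) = (u - 5)*(u - 4)*(u^3 - 3*u^2) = (u - 5)*(u - 4)*(u - 3)*(u^2) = u*(u - 5)*(u - 4)*(u - 3)*(u)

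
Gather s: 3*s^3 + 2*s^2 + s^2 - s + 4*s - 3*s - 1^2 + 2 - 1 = 3*s^3 + 3*s^2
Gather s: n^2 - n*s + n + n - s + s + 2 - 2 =n^2 - n*s + 2*n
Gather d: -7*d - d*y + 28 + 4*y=d*(-y - 7) + 4*y + 28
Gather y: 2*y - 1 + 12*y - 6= 14*y - 7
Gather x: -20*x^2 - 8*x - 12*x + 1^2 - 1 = -20*x^2 - 20*x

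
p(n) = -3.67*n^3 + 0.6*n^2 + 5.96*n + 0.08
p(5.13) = -449.03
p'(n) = -11.01*n^2 + 1.2*n + 5.96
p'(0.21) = 5.73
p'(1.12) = -6.51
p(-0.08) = -0.39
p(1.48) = -1.68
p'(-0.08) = 5.79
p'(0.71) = 1.26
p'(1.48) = -16.38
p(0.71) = 3.30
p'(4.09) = -173.31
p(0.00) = 0.08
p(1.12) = 2.35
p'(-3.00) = -96.73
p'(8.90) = -855.46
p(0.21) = 1.32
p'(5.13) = -277.63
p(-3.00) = 86.69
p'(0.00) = 5.96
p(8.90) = -2486.59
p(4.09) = -216.60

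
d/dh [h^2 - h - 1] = 2*h - 1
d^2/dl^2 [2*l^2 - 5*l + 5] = 4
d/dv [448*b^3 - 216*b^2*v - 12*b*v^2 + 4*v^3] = -216*b^2 - 24*b*v + 12*v^2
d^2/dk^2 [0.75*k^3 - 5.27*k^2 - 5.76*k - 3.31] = 4.5*k - 10.54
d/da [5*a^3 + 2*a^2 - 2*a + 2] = 15*a^2 + 4*a - 2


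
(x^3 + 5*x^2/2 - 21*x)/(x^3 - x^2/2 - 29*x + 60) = x*(2*x - 7)/(2*x^2 - 13*x + 20)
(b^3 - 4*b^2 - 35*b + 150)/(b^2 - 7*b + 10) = (b^2 + b - 30)/(b - 2)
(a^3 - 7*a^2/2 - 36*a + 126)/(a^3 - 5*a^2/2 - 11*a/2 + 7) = (a^2 - 36)/(a^2 + a - 2)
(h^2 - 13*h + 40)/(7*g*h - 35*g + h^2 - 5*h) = (h - 8)/(7*g + h)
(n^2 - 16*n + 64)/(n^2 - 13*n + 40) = (n - 8)/(n - 5)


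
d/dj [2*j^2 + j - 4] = 4*j + 1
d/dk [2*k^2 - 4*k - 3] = 4*k - 4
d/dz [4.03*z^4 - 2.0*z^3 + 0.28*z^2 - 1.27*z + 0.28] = 16.12*z^3 - 6.0*z^2 + 0.56*z - 1.27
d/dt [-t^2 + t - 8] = 1 - 2*t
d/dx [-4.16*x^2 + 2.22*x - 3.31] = 2.22 - 8.32*x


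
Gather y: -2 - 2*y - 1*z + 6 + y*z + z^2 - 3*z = y*(z - 2) + z^2 - 4*z + 4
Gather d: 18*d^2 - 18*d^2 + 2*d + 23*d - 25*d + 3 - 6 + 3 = 0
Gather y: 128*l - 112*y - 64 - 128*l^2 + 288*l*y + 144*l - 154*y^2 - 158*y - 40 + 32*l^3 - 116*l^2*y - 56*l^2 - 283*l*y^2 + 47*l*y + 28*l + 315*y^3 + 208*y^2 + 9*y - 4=32*l^3 - 184*l^2 + 300*l + 315*y^3 + y^2*(54 - 283*l) + y*(-116*l^2 + 335*l - 261) - 108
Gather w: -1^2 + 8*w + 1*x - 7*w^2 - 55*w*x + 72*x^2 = -7*w^2 + w*(8 - 55*x) + 72*x^2 + x - 1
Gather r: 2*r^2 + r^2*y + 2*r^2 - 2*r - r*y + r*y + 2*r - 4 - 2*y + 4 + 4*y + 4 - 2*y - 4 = r^2*(y + 4)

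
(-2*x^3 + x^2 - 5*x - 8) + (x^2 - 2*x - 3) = -2*x^3 + 2*x^2 - 7*x - 11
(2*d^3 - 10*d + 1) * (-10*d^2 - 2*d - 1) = -20*d^5 - 4*d^4 + 98*d^3 + 10*d^2 + 8*d - 1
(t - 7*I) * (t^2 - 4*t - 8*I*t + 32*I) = t^3 - 4*t^2 - 15*I*t^2 - 56*t + 60*I*t + 224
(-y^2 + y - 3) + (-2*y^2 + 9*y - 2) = -3*y^2 + 10*y - 5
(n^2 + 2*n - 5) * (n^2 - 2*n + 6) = n^4 - 3*n^2 + 22*n - 30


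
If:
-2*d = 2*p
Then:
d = -p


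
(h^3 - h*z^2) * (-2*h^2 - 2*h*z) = -2*h^5 - 2*h^4*z + 2*h^3*z^2 + 2*h^2*z^3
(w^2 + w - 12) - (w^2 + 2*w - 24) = 12 - w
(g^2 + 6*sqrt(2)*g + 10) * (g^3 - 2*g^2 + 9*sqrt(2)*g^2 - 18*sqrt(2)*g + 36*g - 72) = g^5 - 2*g^4 + 15*sqrt(2)*g^4 - 30*sqrt(2)*g^3 + 154*g^3 - 308*g^2 + 306*sqrt(2)*g^2 - 612*sqrt(2)*g + 360*g - 720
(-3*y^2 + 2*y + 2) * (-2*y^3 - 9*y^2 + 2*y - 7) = 6*y^5 + 23*y^4 - 28*y^3 + 7*y^2 - 10*y - 14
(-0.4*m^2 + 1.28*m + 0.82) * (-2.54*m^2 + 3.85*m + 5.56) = 1.016*m^4 - 4.7912*m^3 + 0.6212*m^2 + 10.2738*m + 4.5592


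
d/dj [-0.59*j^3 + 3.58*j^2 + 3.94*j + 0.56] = -1.77*j^2 + 7.16*j + 3.94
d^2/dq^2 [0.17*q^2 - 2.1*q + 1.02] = 0.340000000000000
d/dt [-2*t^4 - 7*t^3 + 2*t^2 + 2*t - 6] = -8*t^3 - 21*t^2 + 4*t + 2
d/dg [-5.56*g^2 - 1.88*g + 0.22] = -11.12*g - 1.88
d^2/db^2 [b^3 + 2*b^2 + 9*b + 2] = 6*b + 4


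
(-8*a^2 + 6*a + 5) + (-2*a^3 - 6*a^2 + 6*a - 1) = -2*a^3 - 14*a^2 + 12*a + 4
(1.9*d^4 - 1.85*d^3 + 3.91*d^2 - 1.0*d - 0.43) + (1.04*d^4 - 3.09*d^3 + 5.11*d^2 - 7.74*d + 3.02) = 2.94*d^4 - 4.94*d^3 + 9.02*d^2 - 8.74*d + 2.59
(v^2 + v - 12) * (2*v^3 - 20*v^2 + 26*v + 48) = 2*v^5 - 18*v^4 - 18*v^3 + 314*v^2 - 264*v - 576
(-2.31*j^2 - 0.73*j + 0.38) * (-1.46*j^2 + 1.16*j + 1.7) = 3.3726*j^4 - 1.6138*j^3 - 5.3286*j^2 - 0.8002*j + 0.646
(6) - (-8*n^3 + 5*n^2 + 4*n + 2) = 8*n^3 - 5*n^2 - 4*n + 4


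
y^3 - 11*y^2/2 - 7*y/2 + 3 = (y - 6)*(y - 1/2)*(y + 1)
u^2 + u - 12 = (u - 3)*(u + 4)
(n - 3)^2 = n^2 - 6*n + 9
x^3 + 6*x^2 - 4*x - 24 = (x - 2)*(x + 2)*(x + 6)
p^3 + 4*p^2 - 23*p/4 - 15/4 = (p - 3/2)*(p + 1/2)*(p + 5)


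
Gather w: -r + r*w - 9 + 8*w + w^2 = -r + w^2 + w*(r + 8) - 9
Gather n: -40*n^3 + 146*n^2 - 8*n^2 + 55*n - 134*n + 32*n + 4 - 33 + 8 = -40*n^3 + 138*n^2 - 47*n - 21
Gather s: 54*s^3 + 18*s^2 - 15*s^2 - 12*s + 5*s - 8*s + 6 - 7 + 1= 54*s^3 + 3*s^2 - 15*s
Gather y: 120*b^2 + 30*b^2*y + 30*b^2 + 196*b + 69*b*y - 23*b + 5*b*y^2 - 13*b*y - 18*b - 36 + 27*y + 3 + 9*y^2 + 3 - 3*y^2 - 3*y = 150*b^2 + 155*b + y^2*(5*b + 6) + y*(30*b^2 + 56*b + 24) - 30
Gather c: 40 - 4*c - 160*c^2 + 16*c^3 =16*c^3 - 160*c^2 - 4*c + 40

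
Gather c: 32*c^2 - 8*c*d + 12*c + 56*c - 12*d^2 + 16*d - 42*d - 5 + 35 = 32*c^2 + c*(68 - 8*d) - 12*d^2 - 26*d + 30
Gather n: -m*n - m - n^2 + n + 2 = -m - n^2 + n*(1 - m) + 2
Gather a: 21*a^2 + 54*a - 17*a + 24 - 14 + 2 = 21*a^2 + 37*a + 12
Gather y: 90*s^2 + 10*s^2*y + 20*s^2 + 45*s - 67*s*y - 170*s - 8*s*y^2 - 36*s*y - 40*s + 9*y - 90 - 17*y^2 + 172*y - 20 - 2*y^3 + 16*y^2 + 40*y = 110*s^2 - 165*s - 2*y^3 + y^2*(-8*s - 1) + y*(10*s^2 - 103*s + 221) - 110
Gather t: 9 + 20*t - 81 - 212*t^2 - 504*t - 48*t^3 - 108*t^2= -48*t^3 - 320*t^2 - 484*t - 72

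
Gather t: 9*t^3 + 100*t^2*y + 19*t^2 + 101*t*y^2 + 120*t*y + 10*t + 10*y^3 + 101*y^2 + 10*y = 9*t^3 + t^2*(100*y + 19) + t*(101*y^2 + 120*y + 10) + 10*y^3 + 101*y^2 + 10*y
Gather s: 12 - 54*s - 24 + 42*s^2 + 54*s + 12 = 42*s^2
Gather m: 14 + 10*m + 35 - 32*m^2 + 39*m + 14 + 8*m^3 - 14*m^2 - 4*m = 8*m^3 - 46*m^2 + 45*m + 63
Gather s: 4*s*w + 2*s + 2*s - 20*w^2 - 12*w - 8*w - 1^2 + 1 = s*(4*w + 4) - 20*w^2 - 20*w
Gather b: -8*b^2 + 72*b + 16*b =-8*b^2 + 88*b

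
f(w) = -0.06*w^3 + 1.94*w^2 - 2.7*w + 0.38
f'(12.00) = 17.94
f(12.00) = 143.66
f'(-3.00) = -15.96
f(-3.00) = 27.56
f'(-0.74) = -5.67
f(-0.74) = 3.46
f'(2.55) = 6.02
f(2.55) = 5.11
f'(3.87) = 9.62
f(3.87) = 15.51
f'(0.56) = -0.58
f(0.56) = -0.53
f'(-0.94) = -6.51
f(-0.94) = 4.68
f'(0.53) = -0.69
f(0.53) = -0.51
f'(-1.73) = -9.95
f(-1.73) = 11.17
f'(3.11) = 7.63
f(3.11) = 8.94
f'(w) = -0.18*w^2 + 3.88*w - 2.7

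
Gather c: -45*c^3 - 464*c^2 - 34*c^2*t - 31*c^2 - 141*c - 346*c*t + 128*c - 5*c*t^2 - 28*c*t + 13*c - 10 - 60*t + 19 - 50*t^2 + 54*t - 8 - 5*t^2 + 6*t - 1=-45*c^3 + c^2*(-34*t - 495) + c*(-5*t^2 - 374*t) - 55*t^2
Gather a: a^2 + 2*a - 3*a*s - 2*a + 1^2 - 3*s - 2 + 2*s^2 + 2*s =a^2 - 3*a*s + 2*s^2 - s - 1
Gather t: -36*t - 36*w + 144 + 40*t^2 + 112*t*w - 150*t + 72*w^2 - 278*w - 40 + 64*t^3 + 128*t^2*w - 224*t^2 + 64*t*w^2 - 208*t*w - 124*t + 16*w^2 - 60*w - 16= 64*t^3 + t^2*(128*w - 184) + t*(64*w^2 - 96*w - 310) + 88*w^2 - 374*w + 88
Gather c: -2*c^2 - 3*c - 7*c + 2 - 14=-2*c^2 - 10*c - 12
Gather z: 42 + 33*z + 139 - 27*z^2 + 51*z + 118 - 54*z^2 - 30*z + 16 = -81*z^2 + 54*z + 315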